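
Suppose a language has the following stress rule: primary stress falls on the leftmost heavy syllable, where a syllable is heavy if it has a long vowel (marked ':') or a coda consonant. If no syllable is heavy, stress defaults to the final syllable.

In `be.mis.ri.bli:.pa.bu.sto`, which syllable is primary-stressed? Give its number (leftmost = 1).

2

Weights: 1 be L, 2 mis H, 3 ri L, 4 bli: H, 5 pa L, 6 bu L, 7 sto L.
Heavy syllables in the domain: 2, 4. The leftmost is syllable 2 (mis).
Primary stress: syllable 2 → be.ˈmis.ri.bli:.pa.bu.sto.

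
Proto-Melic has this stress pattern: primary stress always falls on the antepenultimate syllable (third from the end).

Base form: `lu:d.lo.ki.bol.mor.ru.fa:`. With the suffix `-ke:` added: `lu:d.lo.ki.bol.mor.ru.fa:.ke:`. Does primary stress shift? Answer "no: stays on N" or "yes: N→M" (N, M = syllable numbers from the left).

yes: 5→6

Base `lu:d.lo.ki.bol.mor.ru.fa:` (7 syllables):
  The word has 7 syllables; the antepenultimate syllable (third from the end) is syllable 5 (mor).
  → primary stress on syllable 5.
Suffixed `lu:d.lo.ki.bol.mor.ru.fa:.ke:` (8 syllables):
  The word has 8 syllables; the antepenultimate syllable (third from the end) is syllable 6 (ru).
  → primary stress on syllable 6.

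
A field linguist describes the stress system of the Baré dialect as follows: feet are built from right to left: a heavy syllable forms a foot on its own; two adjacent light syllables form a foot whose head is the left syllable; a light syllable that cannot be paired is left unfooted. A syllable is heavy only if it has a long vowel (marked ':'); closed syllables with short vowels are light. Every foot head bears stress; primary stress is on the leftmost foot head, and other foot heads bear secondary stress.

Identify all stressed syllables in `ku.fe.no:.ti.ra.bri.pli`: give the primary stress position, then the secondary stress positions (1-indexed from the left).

primary 1, secondary 3, 4, 6

Weights: 1 ku L, 2 fe L, 3 no: H, 4 ti L, 5 ra L, 6 bri L, 7 pli L.
Parse right to left (heavy = foot alone; LL = one foot; stranded L unfooted): (ˈku.fe) (ˈno:) (ˈti.ra) (ˈbri.pli).
Foot heads: 1, 3, 4, 6.
Primary stress on the leftmost head = syllable 1.
Secondary stress on 3, 4, 6: ˈku.fe.ˌno:.ˌti.ra.ˌbri.pli.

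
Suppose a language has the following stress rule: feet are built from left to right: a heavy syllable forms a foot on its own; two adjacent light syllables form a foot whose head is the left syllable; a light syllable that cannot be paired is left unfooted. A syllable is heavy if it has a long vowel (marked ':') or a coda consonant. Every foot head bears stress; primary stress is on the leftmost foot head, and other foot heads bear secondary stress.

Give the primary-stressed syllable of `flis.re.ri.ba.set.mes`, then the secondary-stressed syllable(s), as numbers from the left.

Weights: 1 flis H, 2 re L, 3 ri L, 4 ba L, 5 set H, 6 mes H.
Parse left to right (heavy = foot alone; LL = one foot; stranded L unfooted): (ˈflis) (ˈre.ri) ba (ˈset) (ˈmes).
Foot heads: 1, 2, 5, 6.
Primary stress on the leftmost head = syllable 1.
Secondary stress on 2, 5, 6: ˈflis.ˌre.ri.ba.ˌset.ˌmes.

primary 1, secondary 2, 5, 6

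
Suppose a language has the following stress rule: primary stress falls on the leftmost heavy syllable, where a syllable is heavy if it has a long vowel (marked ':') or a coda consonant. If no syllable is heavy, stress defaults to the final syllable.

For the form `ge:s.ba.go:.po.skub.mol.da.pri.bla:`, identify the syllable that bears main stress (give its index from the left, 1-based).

1

Weights: 1 ge:s H, 2 ba L, 3 go: H, 4 po L, 5 skub H, 6 mol H, 7 da L, 8 pri L, 9 bla: H.
Heavy syllables in the domain: 1, 3, 5, 6, 9. The leftmost is syllable 1 (ge:s).
Primary stress: syllable 1 → ˈge:s.ba.go:.po.skub.mol.da.pri.bla:.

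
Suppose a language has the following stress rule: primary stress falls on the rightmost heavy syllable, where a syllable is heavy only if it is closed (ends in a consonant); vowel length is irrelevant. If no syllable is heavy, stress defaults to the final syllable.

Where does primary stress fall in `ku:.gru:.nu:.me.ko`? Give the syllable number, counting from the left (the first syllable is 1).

Weights: 1 ku: L, 2 gru: L, 3 nu: L, 4 me L, 5 ko L.
No heavy syllable in the domain; default to the final syllable = syllable 5.
Primary stress: syllable 5 → ku:.gru:.nu:.me.ˈko.

5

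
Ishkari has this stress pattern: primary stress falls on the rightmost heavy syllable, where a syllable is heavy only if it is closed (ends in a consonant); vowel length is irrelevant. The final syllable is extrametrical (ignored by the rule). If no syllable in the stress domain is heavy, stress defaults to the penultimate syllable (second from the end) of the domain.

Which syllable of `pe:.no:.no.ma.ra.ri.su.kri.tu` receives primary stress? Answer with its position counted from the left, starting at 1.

7

The final syllable (9, tu) is extrametrical; the stress domain is syllables 1–8.
Weights: 1 pe: L, 2 no: L, 3 no L, 4 ma L, 5 ra L, 6 ri L, 7 su L, 8 kri L.
No heavy syllable in the domain; default to the penultimate syllable (second from the end) of the domain = syllable 7.
Primary stress: syllable 7 → pe:.no:.no.ma.ra.ri.ˈsu.kri.tu.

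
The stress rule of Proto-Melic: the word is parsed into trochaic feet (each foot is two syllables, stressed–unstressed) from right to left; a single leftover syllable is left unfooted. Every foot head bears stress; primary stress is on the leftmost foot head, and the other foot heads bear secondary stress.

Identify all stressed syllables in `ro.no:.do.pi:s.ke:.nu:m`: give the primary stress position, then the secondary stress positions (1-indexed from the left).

Parse right to left into trochaic (ˈσσ) feet: (ˈro.no:) (ˈdo.pi:s) (ˈke:.nu:m).
Foot heads (stressed positions): 1, 3, 5.
End Rule Leftmost: primary stress on the leftmost head = syllable 1.
Secondary stress on 3, 5: ˈro.no:.ˌdo.pi:s.ˌke:.nu:m.

primary 1, secondary 3, 5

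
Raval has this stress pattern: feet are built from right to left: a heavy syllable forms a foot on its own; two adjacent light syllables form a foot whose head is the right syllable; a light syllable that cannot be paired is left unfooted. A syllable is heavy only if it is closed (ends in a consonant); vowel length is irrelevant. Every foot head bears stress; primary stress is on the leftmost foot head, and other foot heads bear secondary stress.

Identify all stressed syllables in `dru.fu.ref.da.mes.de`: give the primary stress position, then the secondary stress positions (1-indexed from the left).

primary 2, secondary 3, 5

Weights: 1 dru L, 2 fu L, 3 ref H, 4 da L, 5 mes H, 6 de L.
Parse right to left (heavy = foot alone; LL = one foot; stranded L unfooted): (dru.ˈfu) (ˈref) da (ˈmes) de.
Foot heads: 2, 3, 5.
Primary stress on the leftmost head = syllable 2.
Secondary stress on 3, 5: dru.ˈfu.ˌref.da.ˌmes.de.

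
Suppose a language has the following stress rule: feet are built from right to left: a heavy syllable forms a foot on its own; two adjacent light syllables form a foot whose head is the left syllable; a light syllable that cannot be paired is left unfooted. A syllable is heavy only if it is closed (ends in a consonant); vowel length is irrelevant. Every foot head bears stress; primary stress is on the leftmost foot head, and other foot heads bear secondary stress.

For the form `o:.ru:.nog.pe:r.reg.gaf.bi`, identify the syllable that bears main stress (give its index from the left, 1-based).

Weights: 1 o: L, 2 ru: L, 3 nog H, 4 pe:r H, 5 reg H, 6 gaf H, 7 bi L.
Parse right to left (heavy = foot alone; LL = one foot; stranded L unfooted): (ˈo:.ru:) (ˈnog) (ˈpe:r) (ˈreg) (ˈgaf) bi.
Foot heads: 1, 3, 4, 5, 6.
Primary stress on the leftmost head = syllable 1.
Primary stress: syllable 1 → ˈo:.ru:.nog.pe:r.reg.gaf.bi.

1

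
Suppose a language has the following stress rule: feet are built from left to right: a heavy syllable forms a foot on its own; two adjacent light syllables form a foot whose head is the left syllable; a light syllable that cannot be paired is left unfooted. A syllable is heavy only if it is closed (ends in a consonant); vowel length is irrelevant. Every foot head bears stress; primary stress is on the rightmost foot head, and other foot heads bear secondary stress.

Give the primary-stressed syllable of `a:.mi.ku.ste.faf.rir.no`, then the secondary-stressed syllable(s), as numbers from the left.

primary 6, secondary 1, 3, 5

Weights: 1 a: L, 2 mi L, 3 ku L, 4 ste L, 5 faf H, 6 rir H, 7 no L.
Parse left to right (heavy = foot alone; LL = one foot; stranded L unfooted): (ˈa:.mi) (ˈku.ste) (ˈfaf) (ˈrir) no.
Foot heads: 1, 3, 5, 6.
Primary stress on the rightmost head = syllable 6.
Secondary stress on 1, 3, 5: ˌa:.mi.ˌku.ste.ˌfaf.ˈrir.no.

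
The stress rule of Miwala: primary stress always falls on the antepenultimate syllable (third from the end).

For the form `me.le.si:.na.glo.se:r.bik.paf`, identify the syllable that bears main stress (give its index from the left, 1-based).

The word has 8 syllables; the antepenultimate syllable (third from the end) is syllable 6 (se:r).
Primary stress: syllable 6 → me.le.si:.na.glo.ˈse:r.bik.paf.

6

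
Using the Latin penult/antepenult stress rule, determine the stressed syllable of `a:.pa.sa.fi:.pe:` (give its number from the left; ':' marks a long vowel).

4

Classical Latin: stress the penult if heavy (long vowel or closed), else the antepenult.
Weights: 3 sa L, 4 fi: H, 5 pe: H.
The penult (syllable 4, fi:) is heavy, so it takes stress.
Stress on syllable 4: a:.pa.sa.ˈfi:.pe:.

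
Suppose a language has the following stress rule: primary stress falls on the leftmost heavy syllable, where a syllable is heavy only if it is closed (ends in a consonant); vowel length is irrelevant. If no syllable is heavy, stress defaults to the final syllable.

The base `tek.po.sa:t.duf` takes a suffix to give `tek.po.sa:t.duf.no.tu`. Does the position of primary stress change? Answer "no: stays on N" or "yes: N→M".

Base `tek.po.sa:t.duf` (4 syllables):
  Weights: 1 tek H, 2 po L, 3 sa:t H, 4 duf H.
  Heavy syllables in the domain: 1, 3, 4. The leftmost is syllable 1 (tek).
  → primary stress on syllable 1.
Suffixed `tek.po.sa:t.duf.no.tu` (6 syllables):
  Weights: 1 tek H, 2 po L, 3 sa:t H, 4 duf H, 5 no L, 6 tu L.
  Heavy syllables in the domain: 1, 3, 4. The leftmost is syllable 1 (tek).
  → primary stress on syllable 1.

no: stays on 1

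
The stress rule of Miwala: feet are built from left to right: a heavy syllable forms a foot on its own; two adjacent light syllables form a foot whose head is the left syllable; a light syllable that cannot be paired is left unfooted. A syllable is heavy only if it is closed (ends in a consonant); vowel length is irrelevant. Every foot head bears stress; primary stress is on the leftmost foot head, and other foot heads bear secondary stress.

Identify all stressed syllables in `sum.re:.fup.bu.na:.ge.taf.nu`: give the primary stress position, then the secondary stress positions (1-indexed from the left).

Weights: 1 sum H, 2 re: L, 3 fup H, 4 bu L, 5 na: L, 6 ge L, 7 taf H, 8 nu L.
Parse left to right (heavy = foot alone; LL = one foot; stranded L unfooted): (ˈsum) re: (ˈfup) (ˈbu.na:) ge (ˈtaf) nu.
Foot heads: 1, 3, 4, 7.
Primary stress on the leftmost head = syllable 1.
Secondary stress on 3, 4, 7: ˈsum.re:.ˌfup.ˌbu.na:.ge.ˌtaf.nu.

primary 1, secondary 3, 4, 7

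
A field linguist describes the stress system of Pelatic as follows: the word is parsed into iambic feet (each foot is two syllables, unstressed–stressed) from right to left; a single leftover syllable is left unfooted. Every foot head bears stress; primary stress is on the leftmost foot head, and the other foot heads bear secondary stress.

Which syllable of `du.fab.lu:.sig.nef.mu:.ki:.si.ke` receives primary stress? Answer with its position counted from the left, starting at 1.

Parse right to left into iambic (σˈσ) feet: du (fab.ˈlu:) (sig.ˈnef) (mu:.ˈki:) (si.ˈke). Syllable 1 is left unfooted.
Foot heads (stressed positions): 3, 5, 7, 9.
End Rule Leftmost: primary stress on the leftmost head = syllable 3.
Primary stress: syllable 3 → du.fab.ˈlu:.sig.nef.mu:.ki:.si.ke.

3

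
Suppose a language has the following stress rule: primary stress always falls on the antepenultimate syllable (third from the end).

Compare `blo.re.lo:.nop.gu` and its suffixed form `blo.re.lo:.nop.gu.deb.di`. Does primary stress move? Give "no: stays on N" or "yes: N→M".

yes: 3→5

Base `blo.re.lo:.nop.gu` (5 syllables):
  The word has 5 syllables; the antepenultimate syllable (third from the end) is syllable 3 (lo:).
  → primary stress on syllable 3.
Suffixed `blo.re.lo:.nop.gu.deb.di` (7 syllables):
  The word has 7 syllables; the antepenultimate syllable (third from the end) is syllable 5 (gu).
  → primary stress on syllable 5.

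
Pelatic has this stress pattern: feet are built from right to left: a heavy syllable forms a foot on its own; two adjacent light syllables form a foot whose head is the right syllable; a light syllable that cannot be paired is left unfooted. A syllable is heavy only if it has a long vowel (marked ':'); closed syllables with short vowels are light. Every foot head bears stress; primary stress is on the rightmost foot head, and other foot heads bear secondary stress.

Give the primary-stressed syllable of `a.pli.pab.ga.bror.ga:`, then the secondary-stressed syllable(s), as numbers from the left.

Weights: 1 a L, 2 pli L, 3 pab L, 4 ga L, 5 bror L, 6 ga: H.
Parse right to left (heavy = foot alone; LL = one foot; stranded L unfooted): a (pli.ˈpab) (ga.ˈbror) (ˈga:).
Foot heads: 3, 5, 6.
Primary stress on the rightmost head = syllable 6.
Secondary stress on 3, 5: a.pli.ˌpab.ga.ˌbror.ˈga:.

primary 6, secondary 3, 5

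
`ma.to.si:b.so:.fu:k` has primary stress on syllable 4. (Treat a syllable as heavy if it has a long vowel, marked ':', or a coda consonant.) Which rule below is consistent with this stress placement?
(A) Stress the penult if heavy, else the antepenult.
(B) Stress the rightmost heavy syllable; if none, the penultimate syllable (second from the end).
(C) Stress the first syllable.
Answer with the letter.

A

Rule A → syllable 4 ✓.
Rule B → syllable 5 (observed: 4).
Rule C → syllable 1 (observed: 4).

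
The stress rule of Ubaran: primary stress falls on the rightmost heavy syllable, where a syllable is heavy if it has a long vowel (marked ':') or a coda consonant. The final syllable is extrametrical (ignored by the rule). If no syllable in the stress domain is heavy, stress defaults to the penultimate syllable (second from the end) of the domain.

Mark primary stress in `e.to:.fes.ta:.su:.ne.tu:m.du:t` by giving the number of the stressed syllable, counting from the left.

The final syllable (8, du:t) is extrametrical; the stress domain is syllables 1–7.
Weights: 1 e L, 2 to: H, 3 fes H, 4 ta: H, 5 su: H, 6 ne L, 7 tu:m H.
Heavy syllables in the domain: 2, 3, 4, 5, 7. The rightmost is syllable 7 (tu:m).
Primary stress: syllable 7 → e.to:.fes.ta:.su:.ne.ˈtu:m.du:t.

7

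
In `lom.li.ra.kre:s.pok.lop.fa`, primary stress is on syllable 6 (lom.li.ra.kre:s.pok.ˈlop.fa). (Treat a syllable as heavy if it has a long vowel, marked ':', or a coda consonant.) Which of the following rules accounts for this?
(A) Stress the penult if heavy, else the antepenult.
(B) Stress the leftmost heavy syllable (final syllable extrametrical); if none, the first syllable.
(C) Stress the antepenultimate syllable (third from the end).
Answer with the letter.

A

Rule A → syllable 6 ✓.
Rule B → syllable 1 (observed: 6).
Rule C → syllable 5 (observed: 6).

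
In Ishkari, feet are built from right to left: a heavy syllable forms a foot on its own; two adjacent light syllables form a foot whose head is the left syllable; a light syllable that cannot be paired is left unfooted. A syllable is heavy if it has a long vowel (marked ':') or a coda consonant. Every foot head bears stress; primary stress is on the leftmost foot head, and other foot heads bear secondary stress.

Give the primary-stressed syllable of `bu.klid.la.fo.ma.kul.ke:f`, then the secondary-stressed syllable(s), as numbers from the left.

primary 2, secondary 4, 6, 7

Weights: 1 bu L, 2 klid H, 3 la L, 4 fo L, 5 ma L, 6 kul H, 7 ke:f H.
Parse right to left (heavy = foot alone; LL = one foot; stranded L unfooted): bu (ˈklid) la (ˈfo.ma) (ˈkul) (ˈke:f).
Foot heads: 2, 4, 6, 7.
Primary stress on the leftmost head = syllable 2.
Secondary stress on 4, 6, 7: bu.ˈklid.la.ˌfo.ma.ˌkul.ˌke:f.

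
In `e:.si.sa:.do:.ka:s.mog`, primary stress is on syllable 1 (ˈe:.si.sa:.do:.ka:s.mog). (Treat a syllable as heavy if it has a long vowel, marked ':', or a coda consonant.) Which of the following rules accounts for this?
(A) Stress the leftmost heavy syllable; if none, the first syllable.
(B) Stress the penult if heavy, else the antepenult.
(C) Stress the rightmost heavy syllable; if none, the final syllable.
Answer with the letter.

Rule A → syllable 1 ✓.
Rule B → syllable 5 (observed: 1).
Rule C → syllable 6 (observed: 1).

A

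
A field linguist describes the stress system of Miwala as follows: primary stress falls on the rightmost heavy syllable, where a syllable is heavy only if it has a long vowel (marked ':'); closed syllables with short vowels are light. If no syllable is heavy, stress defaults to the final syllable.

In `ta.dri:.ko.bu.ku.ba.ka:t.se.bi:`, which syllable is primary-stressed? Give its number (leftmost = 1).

Weights: 1 ta L, 2 dri: H, 3 ko L, 4 bu L, 5 ku L, 6 ba L, 7 ka:t H, 8 se L, 9 bi: H.
Heavy syllables in the domain: 2, 7, 9. The rightmost is syllable 9 (bi:).
Primary stress: syllable 9 → ta.dri:.ko.bu.ku.ba.ka:t.se.ˈbi:.

9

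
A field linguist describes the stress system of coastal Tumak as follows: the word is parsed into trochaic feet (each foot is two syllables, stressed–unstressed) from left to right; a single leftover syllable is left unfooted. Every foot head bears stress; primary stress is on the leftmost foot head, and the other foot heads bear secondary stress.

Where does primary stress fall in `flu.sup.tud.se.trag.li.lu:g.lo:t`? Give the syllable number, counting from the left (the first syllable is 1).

Parse left to right into trochaic (ˈσσ) feet: (ˈflu.sup) (ˈtud.se) (ˈtrag.li) (ˈlu:g.lo:t).
Foot heads (stressed positions): 1, 3, 5, 7.
End Rule Leftmost: primary stress on the leftmost head = syllable 1.
Primary stress: syllable 1 → ˈflu.sup.tud.se.trag.li.lu:g.lo:t.

1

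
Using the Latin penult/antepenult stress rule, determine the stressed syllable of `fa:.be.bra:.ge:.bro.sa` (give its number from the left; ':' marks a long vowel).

4

Classical Latin: stress the penult if heavy (long vowel or closed), else the antepenult.
Weights: 4 ge: H, 5 bro L, 6 sa L.
The penult (syllable 5, bro) is light, so stress falls on the antepenult (syllable 4, ge:).
Stress on syllable 4: fa:.be.bra:.ˈge:.bro.sa.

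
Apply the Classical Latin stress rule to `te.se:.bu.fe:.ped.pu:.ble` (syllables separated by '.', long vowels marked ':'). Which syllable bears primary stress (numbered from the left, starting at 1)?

6

Classical Latin: stress the penult if heavy (long vowel or closed), else the antepenult.
Weights: 5 ped H, 6 pu: H, 7 ble L.
The penult (syllable 6, pu:) is heavy, so it takes stress.
Stress on syllable 6: te.se:.bu.fe:.ped.ˈpu:.ble.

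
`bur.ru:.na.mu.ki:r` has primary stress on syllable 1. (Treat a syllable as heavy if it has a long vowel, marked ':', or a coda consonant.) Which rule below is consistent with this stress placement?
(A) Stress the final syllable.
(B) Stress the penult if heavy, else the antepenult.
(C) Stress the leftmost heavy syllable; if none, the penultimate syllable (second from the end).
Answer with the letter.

Rule A → syllable 5 (observed: 1).
Rule B → syllable 3 (observed: 1).
Rule C → syllable 1 ✓.

C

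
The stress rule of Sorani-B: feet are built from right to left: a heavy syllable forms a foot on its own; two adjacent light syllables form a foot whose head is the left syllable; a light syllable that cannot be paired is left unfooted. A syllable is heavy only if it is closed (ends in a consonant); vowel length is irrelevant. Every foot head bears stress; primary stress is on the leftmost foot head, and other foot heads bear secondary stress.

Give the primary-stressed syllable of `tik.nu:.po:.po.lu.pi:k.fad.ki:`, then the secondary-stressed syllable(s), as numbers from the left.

Weights: 1 tik H, 2 nu: L, 3 po: L, 4 po L, 5 lu L, 6 pi:k H, 7 fad H, 8 ki: L.
Parse right to left (heavy = foot alone; LL = one foot; stranded L unfooted): (ˈtik) (ˈnu:.po:) (ˈpo.lu) (ˈpi:k) (ˈfad) ki:.
Foot heads: 1, 2, 4, 6, 7.
Primary stress on the leftmost head = syllable 1.
Secondary stress on 2, 4, 6, 7: ˈtik.ˌnu:.po:.ˌpo.lu.ˌpi:k.ˌfad.ki:.

primary 1, secondary 2, 4, 6, 7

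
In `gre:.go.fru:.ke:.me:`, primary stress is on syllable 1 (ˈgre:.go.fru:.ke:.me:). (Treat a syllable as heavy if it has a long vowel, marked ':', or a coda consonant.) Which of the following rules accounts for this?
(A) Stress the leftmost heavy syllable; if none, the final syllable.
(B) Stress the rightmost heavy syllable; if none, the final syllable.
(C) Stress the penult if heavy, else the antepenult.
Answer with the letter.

Rule A → syllable 1 ✓.
Rule B → syllable 5 (observed: 1).
Rule C → syllable 4 (observed: 1).

A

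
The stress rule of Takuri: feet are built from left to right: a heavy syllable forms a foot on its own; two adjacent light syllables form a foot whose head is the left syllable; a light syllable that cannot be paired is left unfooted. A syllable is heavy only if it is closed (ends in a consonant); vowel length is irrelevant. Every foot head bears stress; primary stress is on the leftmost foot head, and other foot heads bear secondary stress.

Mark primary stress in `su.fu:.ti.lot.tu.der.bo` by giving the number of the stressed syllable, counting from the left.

Weights: 1 su L, 2 fu: L, 3 ti L, 4 lot H, 5 tu L, 6 der H, 7 bo L.
Parse left to right (heavy = foot alone; LL = one foot; stranded L unfooted): (ˈsu.fu:) ti (ˈlot) tu (ˈder) bo.
Foot heads: 1, 4, 6.
Primary stress on the leftmost head = syllable 1.
Primary stress: syllable 1 → ˈsu.fu:.ti.lot.tu.der.bo.

1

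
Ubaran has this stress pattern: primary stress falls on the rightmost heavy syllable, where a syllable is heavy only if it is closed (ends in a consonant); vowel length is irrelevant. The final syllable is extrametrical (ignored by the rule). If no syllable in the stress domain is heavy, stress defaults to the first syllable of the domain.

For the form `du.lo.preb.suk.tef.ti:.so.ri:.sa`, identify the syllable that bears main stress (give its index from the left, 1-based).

5

The final syllable (9, sa) is extrametrical; the stress domain is syllables 1–8.
Weights: 1 du L, 2 lo L, 3 preb H, 4 suk H, 5 tef H, 6 ti: L, 7 so L, 8 ri: L.
Heavy syllables in the domain: 3, 4, 5. The rightmost is syllable 5 (tef).
Primary stress: syllable 5 → du.lo.preb.suk.ˈtef.ti:.so.ri:.sa.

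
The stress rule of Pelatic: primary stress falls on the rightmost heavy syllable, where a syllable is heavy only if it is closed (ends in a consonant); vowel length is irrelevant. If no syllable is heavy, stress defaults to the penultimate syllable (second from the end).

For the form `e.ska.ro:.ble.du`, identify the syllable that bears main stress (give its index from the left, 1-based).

4

Weights: 1 e L, 2 ska L, 3 ro: L, 4 ble L, 5 du L.
No heavy syllable in the domain; default to the penultimate syllable (second from the end) = syllable 4.
Primary stress: syllable 4 → e.ska.ro:.ˈble.du.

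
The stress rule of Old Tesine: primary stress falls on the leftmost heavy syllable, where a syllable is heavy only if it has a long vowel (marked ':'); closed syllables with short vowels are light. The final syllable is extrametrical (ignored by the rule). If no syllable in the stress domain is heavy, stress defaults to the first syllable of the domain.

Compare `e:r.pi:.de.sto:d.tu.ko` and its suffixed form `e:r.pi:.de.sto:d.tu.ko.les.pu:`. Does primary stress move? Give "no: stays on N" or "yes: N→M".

Base `e:r.pi:.de.sto:d.tu.ko` (6 syllables):
  The final syllable (6, ko) is extrametrical; the stress domain is syllables 1–5.
  Weights: 1 e:r H, 2 pi: H, 3 de L, 4 sto:d H, 5 tu L.
  Heavy syllables in the domain: 1, 2, 4. The leftmost is syllable 1 (e:r).
  → primary stress on syllable 1.
Suffixed `e:r.pi:.de.sto:d.tu.ko.les.pu:` (8 syllables):
  The final syllable (8, pu:) is extrametrical; the stress domain is syllables 1–7.
  Weights: 1 e:r H, 2 pi: H, 3 de L, 4 sto:d H, 5 tu L, 6 ko L, 7 les L.
  Heavy syllables in the domain: 1, 2, 4. The leftmost is syllable 1 (e:r).
  → primary stress on syllable 1.

no: stays on 1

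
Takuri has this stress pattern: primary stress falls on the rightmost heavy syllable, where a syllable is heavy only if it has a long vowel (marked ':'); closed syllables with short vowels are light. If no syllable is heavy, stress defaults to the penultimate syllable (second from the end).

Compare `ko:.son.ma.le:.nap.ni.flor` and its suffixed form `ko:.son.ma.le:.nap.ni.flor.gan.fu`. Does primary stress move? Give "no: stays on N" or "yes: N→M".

Base `ko:.son.ma.le:.nap.ni.flor` (7 syllables):
  Weights: 1 ko: H, 2 son L, 3 ma L, 4 le: H, 5 nap L, 6 ni L, 7 flor L.
  Heavy syllables in the domain: 1, 4. The rightmost is syllable 4 (le:).
  → primary stress on syllable 4.
Suffixed `ko:.son.ma.le:.nap.ni.flor.gan.fu` (9 syllables):
  Weights: 1 ko: H, 2 son L, 3 ma L, 4 le: H, 5 nap L, 6 ni L, 7 flor L, 8 gan L, 9 fu L.
  Heavy syllables in the domain: 1, 4. The rightmost is syllable 4 (le:).
  → primary stress on syllable 4.

no: stays on 4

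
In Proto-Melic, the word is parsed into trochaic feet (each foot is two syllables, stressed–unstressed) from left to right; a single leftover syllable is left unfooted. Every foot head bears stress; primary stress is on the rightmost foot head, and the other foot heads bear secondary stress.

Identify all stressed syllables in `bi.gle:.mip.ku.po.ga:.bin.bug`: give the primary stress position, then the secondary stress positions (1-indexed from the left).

primary 7, secondary 1, 3, 5

Parse left to right into trochaic (ˈσσ) feet: (ˈbi.gle:) (ˈmip.ku) (ˈpo.ga:) (ˈbin.bug).
Foot heads (stressed positions): 1, 3, 5, 7.
End Rule Rightmost: primary stress on the rightmost head = syllable 7.
Secondary stress on 1, 3, 5: ˌbi.gle:.ˌmip.ku.ˌpo.ga:.ˈbin.bug.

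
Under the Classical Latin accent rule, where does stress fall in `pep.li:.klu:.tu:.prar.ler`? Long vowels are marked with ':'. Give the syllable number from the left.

Classical Latin: stress the penult if heavy (long vowel or closed), else the antepenult.
Weights: 4 tu: H, 5 prar H, 6 ler H.
The penult (syllable 5, prar) is heavy, so it takes stress.
Stress on syllable 5: pep.li:.klu:.tu:.ˈprar.ler.

5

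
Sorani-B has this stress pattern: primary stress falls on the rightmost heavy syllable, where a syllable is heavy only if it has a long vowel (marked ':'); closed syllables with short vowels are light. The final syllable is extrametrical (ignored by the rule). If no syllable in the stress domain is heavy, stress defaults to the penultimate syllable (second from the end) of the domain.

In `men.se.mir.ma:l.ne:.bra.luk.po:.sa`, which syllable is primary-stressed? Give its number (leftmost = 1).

The final syllable (9, sa) is extrametrical; the stress domain is syllables 1–8.
Weights: 1 men L, 2 se L, 3 mir L, 4 ma:l H, 5 ne: H, 6 bra L, 7 luk L, 8 po: H.
Heavy syllables in the domain: 4, 5, 8. The rightmost is syllable 8 (po:).
Primary stress: syllable 8 → men.se.mir.ma:l.ne:.bra.luk.ˈpo:.sa.

8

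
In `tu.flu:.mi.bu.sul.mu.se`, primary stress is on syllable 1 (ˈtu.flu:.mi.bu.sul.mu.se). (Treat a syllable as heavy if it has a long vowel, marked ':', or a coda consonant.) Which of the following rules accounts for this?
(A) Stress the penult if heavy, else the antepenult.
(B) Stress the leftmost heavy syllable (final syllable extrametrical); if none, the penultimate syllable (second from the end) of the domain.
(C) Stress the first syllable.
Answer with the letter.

Rule A → syllable 5 (observed: 1).
Rule B → syllable 2 (observed: 1).
Rule C → syllable 1 ✓.

C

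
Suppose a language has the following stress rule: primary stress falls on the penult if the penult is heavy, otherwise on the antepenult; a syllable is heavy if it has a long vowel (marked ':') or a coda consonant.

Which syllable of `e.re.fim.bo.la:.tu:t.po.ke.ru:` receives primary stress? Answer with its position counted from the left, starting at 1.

7

Weights: 7 po L, 8 ke L, 9 ru: H.
The penult (syllable 8, ke) is light, so stress falls on the antepenult (syllable 7, po).
Primary stress: syllable 7 → e.re.fim.bo.la:.tu:t.ˈpo.ke.ru:.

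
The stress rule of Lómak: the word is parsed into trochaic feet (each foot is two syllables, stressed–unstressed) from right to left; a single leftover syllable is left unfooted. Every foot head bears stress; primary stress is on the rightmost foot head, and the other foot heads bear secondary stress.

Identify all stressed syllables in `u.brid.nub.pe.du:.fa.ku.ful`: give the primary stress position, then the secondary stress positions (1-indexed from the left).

Parse right to left into trochaic (ˈσσ) feet: (ˈu.brid) (ˈnub.pe) (ˈdu:.fa) (ˈku.ful).
Foot heads (stressed positions): 1, 3, 5, 7.
End Rule Rightmost: primary stress on the rightmost head = syllable 7.
Secondary stress on 1, 3, 5: ˌu.brid.ˌnub.pe.ˌdu:.fa.ˈku.ful.

primary 7, secondary 1, 3, 5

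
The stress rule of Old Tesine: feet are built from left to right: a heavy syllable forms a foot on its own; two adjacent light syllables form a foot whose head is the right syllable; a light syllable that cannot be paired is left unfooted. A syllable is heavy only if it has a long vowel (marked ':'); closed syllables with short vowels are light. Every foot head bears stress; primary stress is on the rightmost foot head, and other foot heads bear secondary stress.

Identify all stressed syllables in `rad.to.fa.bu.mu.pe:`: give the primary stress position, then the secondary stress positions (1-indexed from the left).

Weights: 1 rad L, 2 to L, 3 fa L, 4 bu L, 5 mu L, 6 pe: H.
Parse left to right (heavy = foot alone; LL = one foot; stranded L unfooted): (rad.ˈto) (fa.ˈbu) mu (ˈpe:).
Foot heads: 2, 4, 6.
Primary stress on the rightmost head = syllable 6.
Secondary stress on 2, 4: rad.ˌto.fa.ˌbu.mu.ˈpe:.

primary 6, secondary 2, 4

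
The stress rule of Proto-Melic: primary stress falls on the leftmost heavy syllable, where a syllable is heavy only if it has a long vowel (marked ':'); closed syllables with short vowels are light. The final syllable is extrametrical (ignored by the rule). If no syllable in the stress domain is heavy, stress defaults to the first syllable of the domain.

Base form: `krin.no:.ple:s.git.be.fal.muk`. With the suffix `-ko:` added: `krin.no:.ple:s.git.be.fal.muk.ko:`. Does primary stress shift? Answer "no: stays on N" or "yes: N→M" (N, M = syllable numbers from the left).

no: stays on 2

Base `krin.no:.ple:s.git.be.fal.muk` (7 syllables):
  The final syllable (7, muk) is extrametrical; the stress domain is syllables 1–6.
  Weights: 1 krin L, 2 no: H, 3 ple:s H, 4 git L, 5 be L, 6 fal L.
  Heavy syllables in the domain: 2, 3. The leftmost is syllable 2 (no:).
  → primary stress on syllable 2.
Suffixed `krin.no:.ple:s.git.be.fal.muk.ko:` (8 syllables):
  The final syllable (8, ko:) is extrametrical; the stress domain is syllables 1–7.
  Weights: 1 krin L, 2 no: H, 3 ple:s H, 4 git L, 5 be L, 6 fal L, 7 muk L.
  Heavy syllables in the domain: 2, 3. The leftmost is syllable 2 (no:).
  → primary stress on syllable 2.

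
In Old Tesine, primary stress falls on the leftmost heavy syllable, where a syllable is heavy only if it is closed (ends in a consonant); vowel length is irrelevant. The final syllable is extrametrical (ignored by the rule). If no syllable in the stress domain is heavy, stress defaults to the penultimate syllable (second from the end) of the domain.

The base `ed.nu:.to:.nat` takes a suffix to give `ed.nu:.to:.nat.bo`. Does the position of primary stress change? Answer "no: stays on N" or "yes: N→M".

Base `ed.nu:.to:.nat` (4 syllables):
  The final syllable (4, nat) is extrametrical; the stress domain is syllables 1–3.
  Weights: 1 ed H, 2 nu: L, 3 to: L.
  Heavy syllables in the domain: 1. The leftmost is syllable 1 (ed).
  → primary stress on syllable 1.
Suffixed `ed.nu:.to:.nat.bo` (5 syllables):
  The final syllable (5, bo) is extrametrical; the stress domain is syllables 1–4.
  Weights: 1 ed H, 2 nu: L, 3 to: L, 4 nat H.
  Heavy syllables in the domain: 1, 4. The leftmost is syllable 1 (ed).
  → primary stress on syllable 1.

no: stays on 1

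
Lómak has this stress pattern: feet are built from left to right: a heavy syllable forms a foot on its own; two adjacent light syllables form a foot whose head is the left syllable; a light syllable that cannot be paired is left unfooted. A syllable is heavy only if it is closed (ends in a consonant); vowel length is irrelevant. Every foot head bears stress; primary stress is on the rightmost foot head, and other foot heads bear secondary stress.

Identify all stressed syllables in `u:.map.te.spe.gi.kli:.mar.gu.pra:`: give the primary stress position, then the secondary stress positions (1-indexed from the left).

Weights: 1 u: L, 2 map H, 3 te L, 4 spe L, 5 gi L, 6 kli: L, 7 mar H, 8 gu L, 9 pra: L.
Parse left to right (heavy = foot alone; LL = one foot; stranded L unfooted): u: (ˈmap) (ˈte.spe) (ˈgi.kli:) (ˈmar) (ˈgu.pra:).
Foot heads: 2, 3, 5, 7, 8.
Primary stress on the rightmost head = syllable 8.
Secondary stress on 2, 3, 5, 7: u:.ˌmap.ˌte.spe.ˌgi.kli:.ˌmar.ˈgu.pra:.

primary 8, secondary 2, 3, 5, 7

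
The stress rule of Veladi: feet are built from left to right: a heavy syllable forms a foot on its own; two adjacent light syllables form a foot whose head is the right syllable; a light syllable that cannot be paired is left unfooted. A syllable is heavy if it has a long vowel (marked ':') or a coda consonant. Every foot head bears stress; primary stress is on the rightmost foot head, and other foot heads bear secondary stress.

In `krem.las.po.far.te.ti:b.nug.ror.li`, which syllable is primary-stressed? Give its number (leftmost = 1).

8

Weights: 1 krem H, 2 las H, 3 po L, 4 far H, 5 te L, 6 ti:b H, 7 nug H, 8 ror H, 9 li L.
Parse left to right (heavy = foot alone; LL = one foot; stranded L unfooted): (ˈkrem) (ˈlas) po (ˈfar) te (ˈti:b) (ˈnug) (ˈror) li.
Foot heads: 1, 2, 4, 6, 7, 8.
Primary stress on the rightmost head = syllable 8.
Primary stress: syllable 8 → krem.las.po.far.te.ti:b.nug.ˈror.li.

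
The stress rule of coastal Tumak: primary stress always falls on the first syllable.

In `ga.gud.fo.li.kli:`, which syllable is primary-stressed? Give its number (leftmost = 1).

1

The word has 5 syllables; the first syllable is syllable 1 (ga).
Primary stress: syllable 1 → ˈga.gud.fo.li.kli:.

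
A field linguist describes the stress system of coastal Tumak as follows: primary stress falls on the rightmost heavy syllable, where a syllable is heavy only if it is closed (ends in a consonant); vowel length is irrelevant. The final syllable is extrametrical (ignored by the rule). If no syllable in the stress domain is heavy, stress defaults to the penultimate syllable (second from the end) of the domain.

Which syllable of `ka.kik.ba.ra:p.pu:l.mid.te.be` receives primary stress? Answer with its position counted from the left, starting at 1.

The final syllable (8, be) is extrametrical; the stress domain is syllables 1–7.
Weights: 1 ka L, 2 kik H, 3 ba L, 4 ra:p H, 5 pu:l H, 6 mid H, 7 te L.
Heavy syllables in the domain: 2, 4, 5, 6. The rightmost is syllable 6 (mid).
Primary stress: syllable 6 → ka.kik.ba.ra:p.pu:l.ˈmid.te.be.

6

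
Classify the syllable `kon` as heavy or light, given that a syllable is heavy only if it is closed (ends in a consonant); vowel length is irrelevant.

heavy

`kon`: short vowel, closed (coda /n/). Closed (coda /n/) → heavy.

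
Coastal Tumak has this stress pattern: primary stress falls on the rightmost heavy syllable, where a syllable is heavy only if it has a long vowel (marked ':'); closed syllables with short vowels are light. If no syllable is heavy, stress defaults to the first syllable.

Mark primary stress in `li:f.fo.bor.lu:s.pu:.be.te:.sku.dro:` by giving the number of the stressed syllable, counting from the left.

9

Weights: 1 li:f H, 2 fo L, 3 bor L, 4 lu:s H, 5 pu: H, 6 be L, 7 te: H, 8 sku L, 9 dro: H.
Heavy syllables in the domain: 1, 4, 5, 7, 9. The rightmost is syllable 9 (dro:).
Primary stress: syllable 9 → li:f.fo.bor.lu:s.pu:.be.te:.sku.ˈdro:.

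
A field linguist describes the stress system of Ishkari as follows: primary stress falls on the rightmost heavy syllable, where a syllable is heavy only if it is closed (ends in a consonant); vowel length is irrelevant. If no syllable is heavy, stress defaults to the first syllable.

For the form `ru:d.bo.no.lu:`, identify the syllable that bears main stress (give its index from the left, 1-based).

Weights: 1 ru:d H, 2 bo L, 3 no L, 4 lu: L.
Heavy syllables in the domain: 1. The rightmost is syllable 1 (ru:d).
Primary stress: syllable 1 → ˈru:d.bo.no.lu:.

1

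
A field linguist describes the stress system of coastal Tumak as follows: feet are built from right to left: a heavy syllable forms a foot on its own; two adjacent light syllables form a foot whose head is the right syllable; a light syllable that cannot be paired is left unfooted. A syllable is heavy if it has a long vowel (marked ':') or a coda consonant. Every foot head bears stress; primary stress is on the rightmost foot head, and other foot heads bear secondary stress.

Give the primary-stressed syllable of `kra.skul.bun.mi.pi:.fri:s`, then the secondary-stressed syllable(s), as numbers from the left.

primary 6, secondary 2, 3, 5

Weights: 1 kra L, 2 skul H, 3 bun H, 4 mi L, 5 pi: H, 6 fri:s H.
Parse right to left (heavy = foot alone; LL = one foot; stranded L unfooted): kra (ˈskul) (ˈbun) mi (ˈpi:) (ˈfri:s).
Foot heads: 2, 3, 5, 6.
Primary stress on the rightmost head = syllable 6.
Secondary stress on 2, 3, 5: kra.ˌskul.ˌbun.mi.ˌpi:.ˈfri:s.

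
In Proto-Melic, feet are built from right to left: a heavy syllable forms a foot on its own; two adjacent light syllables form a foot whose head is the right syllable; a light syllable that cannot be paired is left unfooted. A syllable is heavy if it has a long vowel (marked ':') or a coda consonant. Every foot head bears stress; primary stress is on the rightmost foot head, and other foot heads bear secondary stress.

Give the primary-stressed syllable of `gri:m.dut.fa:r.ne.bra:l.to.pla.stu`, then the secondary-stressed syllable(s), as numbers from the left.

primary 8, secondary 1, 2, 3, 5

Weights: 1 gri:m H, 2 dut H, 3 fa:r H, 4 ne L, 5 bra:l H, 6 to L, 7 pla L, 8 stu L.
Parse right to left (heavy = foot alone; LL = one foot; stranded L unfooted): (ˈgri:m) (ˈdut) (ˈfa:r) ne (ˈbra:l) to (pla.ˈstu).
Foot heads: 1, 2, 3, 5, 8.
Primary stress on the rightmost head = syllable 8.
Secondary stress on 1, 2, 3, 5: ˌgri:m.ˌdut.ˌfa:r.ne.ˌbra:l.to.pla.ˈstu.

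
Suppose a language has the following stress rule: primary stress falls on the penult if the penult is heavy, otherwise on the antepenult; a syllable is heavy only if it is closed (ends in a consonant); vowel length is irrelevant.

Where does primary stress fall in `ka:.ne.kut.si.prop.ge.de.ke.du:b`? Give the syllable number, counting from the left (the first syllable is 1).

Weights: 7 de L, 8 ke L, 9 du:b H.
The penult (syllable 8, ke) is light, so stress falls on the antepenult (syllable 7, de).
Primary stress: syllable 7 → ka:.ne.kut.si.prop.ge.ˈde.ke.du:b.

7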